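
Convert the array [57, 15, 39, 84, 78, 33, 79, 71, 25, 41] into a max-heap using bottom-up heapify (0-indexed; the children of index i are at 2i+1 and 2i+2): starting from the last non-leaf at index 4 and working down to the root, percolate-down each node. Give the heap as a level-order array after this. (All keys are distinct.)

sift down from index 4: already satisfies heap property
sift down from index 3: already satisfies heap property
sift down from index 2:
  39 vs larger child 79 at index 6, swap → [57, 15, 79, 84, 78, 33, 39, 71, 25, 41]
sift down from index 1:
  15 vs larger child 84 at index 3, swap → [57, 84, 79, 15, 78, 33, 39, 71, 25, 41]
  15 vs larger child 71 at index 7, swap → [57, 84, 79, 71, 78, 33, 39, 15, 25, 41]
sift down from index 0:
  57 vs larger child 84 at index 1, swap → [84, 57, 79, 71, 78, 33, 39, 15, 25, 41]
  57 vs larger child 78 at index 4, swap → [84, 78, 79, 71, 57, 33, 39, 15, 25, 41]

[84, 78, 79, 71, 57, 33, 39, 15, 25, 41]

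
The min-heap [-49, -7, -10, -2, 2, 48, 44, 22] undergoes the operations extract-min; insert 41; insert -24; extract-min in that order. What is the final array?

extract-min → returns -49:
  remove root -49; move last element 22 to root → [22, -7, -10, -2, 2, 48, 44]
  22 vs smaller child -10 at index 2, swap → [-10, -7, 22, -2, 2, 48, 44]
insert 41:
  append 41 at index 7 → [-10, -7, 22, -2, 2, 48, 44, 41] (no swap needed)
insert -24:
  append -24 at index 8 → [-10, -7, 22, -2, 2, 48, 44, 41, -24]
  -24 < parent -2 at index 3, swap → [-10, -7, 22, -24, 2, 48, 44, 41, -2]
  -24 < parent -7 at index 1, swap → [-10, -24, 22, -7, 2, 48, 44, 41, -2]
  -24 < parent -10 at index 0, swap → [-24, -10, 22, -7, 2, 48, 44, 41, -2]
extract-min → returns -24:
  remove root -24; move last element -2 to root → [-2, -10, 22, -7, 2, 48, 44, 41]
  -2 vs smaller child -10 at index 1, swap → [-10, -2, 22, -7, 2, 48, 44, 41]
  -2 vs smaller child -7 at index 3, swap → [-10, -7, 22, -2, 2, 48, 44, 41]

[-10, -7, 22, -2, 2, 48, 44, 41]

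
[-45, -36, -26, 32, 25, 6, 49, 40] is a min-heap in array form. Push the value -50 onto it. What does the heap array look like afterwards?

append -50 at index 8 → [-45, -36, -26, 32, 25, 6, 49, 40, -50]
-50 < parent 32 at index 3, swap → [-45, -36, -26, -50, 25, 6, 49, 40, 32]
-50 < parent -36 at index 1, swap → [-45, -50, -26, -36, 25, 6, 49, 40, 32]
-50 < parent -45 at index 0, swap → [-50, -45, -26, -36, 25, 6, 49, 40, 32]

[-50, -45, -26, -36, 25, 6, 49, 40, 32]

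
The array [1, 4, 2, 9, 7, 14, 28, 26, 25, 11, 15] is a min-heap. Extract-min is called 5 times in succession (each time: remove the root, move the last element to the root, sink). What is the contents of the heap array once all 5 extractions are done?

[11, 25, 14, 28, 26, 15]

extract-min #1 returns 1:
  remove root 1; move last element 15 to root → [15, 4, 2, 9, 7, 14, 28, 26, 25, 11]
  15 vs smaller child 2 at index 2, swap → [2, 4, 15, 9, 7, 14, 28, 26, 25, 11]
  15 vs smaller child 14 at index 5, swap → [2, 4, 14, 9, 7, 15, 28, 26, 25, 11]
extract-min #2 returns 2:
  remove root 2; move last element 11 to root → [11, 4, 14, 9, 7, 15, 28, 26, 25]
  11 vs smaller child 4 at index 1, swap → [4, 11, 14, 9, 7, 15, 28, 26, 25]
  11 vs smaller child 7 at index 4, swap → [4, 7, 14, 9, 11, 15, 28, 26, 25]
extract-min #3 returns 4:
  remove root 4; move last element 25 to root → [25, 7, 14, 9, 11, 15, 28, 26]
  25 vs smaller child 7 at index 1, swap → [7, 25, 14, 9, 11, 15, 28, 26]
  25 vs smaller child 9 at index 3, swap → [7, 9, 14, 25, 11, 15, 28, 26]
extract-min #4 returns 7:
  remove root 7; move last element 26 to root → [26, 9, 14, 25, 11, 15, 28]
  26 vs smaller child 9 at index 1, swap → [9, 26, 14, 25, 11, 15, 28]
  26 vs smaller child 11 at index 4, swap → [9, 11, 14, 25, 26, 15, 28]
extract-min #5 returns 9:
  remove root 9; move last element 28 to root → [28, 11, 14, 25, 26, 15]
  28 vs smaller child 11 at index 1, swap → [11, 28, 14, 25, 26, 15]
  28 vs smaller child 25 at index 3, swap → [11, 25, 14, 28, 26, 15]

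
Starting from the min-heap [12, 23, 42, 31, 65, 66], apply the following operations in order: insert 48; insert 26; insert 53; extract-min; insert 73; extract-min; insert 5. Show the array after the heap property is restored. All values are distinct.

[5, 26, 42, 31, 65, 66, 48, 73, 53]

insert 48:
  append 48 at index 6 → [12, 23, 42, 31, 65, 66, 48] (no swap needed)
insert 26:
  append 26 at index 7 → [12, 23, 42, 31, 65, 66, 48, 26]
  26 < parent 31 at index 3, swap → [12, 23, 42, 26, 65, 66, 48, 31]
insert 53:
  append 53 at index 8 → [12, 23, 42, 26, 65, 66, 48, 31, 53] (no swap needed)
extract-min → returns 12:
  remove root 12; move last element 53 to root → [53, 23, 42, 26, 65, 66, 48, 31]
  53 vs smaller child 23 at index 1, swap → [23, 53, 42, 26, 65, 66, 48, 31]
  53 vs smaller child 26 at index 3, swap → [23, 26, 42, 53, 65, 66, 48, 31]
  53 vs only child 31 at index 7, swap → [23, 26, 42, 31, 65, 66, 48, 53]
insert 73:
  append 73 at index 8 → [23, 26, 42, 31, 65, 66, 48, 53, 73] (no swap needed)
extract-min → returns 23:
  remove root 23; move last element 73 to root → [73, 26, 42, 31, 65, 66, 48, 53]
  73 vs smaller child 26 at index 1, swap → [26, 73, 42, 31, 65, 66, 48, 53]
  73 vs smaller child 31 at index 3, swap → [26, 31, 42, 73, 65, 66, 48, 53]
  73 vs only child 53 at index 7, swap → [26, 31, 42, 53, 65, 66, 48, 73]
insert 5:
  append 5 at index 8 → [26, 31, 42, 53, 65, 66, 48, 73, 5]
  5 < parent 53 at index 3, swap → [26, 31, 42, 5, 65, 66, 48, 73, 53]
  5 < parent 31 at index 1, swap → [26, 5, 42, 31, 65, 66, 48, 73, 53]
  5 < parent 26 at index 0, swap → [5, 26, 42, 31, 65, 66, 48, 73, 53]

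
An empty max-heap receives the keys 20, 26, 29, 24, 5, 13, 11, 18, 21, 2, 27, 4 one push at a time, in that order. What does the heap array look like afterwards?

[29, 27, 26, 21, 24, 13, 11, 18, 20, 2, 5, 4]

Insert 20:
  append 20 at index 0 → [20] (no swap needed)
Insert 26:
  append 26 at index 1 → [20, 26]
  26 > parent 20 at index 0, swap → [26, 20]
Insert 29:
  append 29 at index 2 → [26, 20, 29]
  29 > parent 26 at index 0, swap → [29, 20, 26]
Insert 24:
  append 24 at index 3 → [29, 20, 26, 24]
  24 > parent 20 at index 1, swap → [29, 24, 26, 20]
Insert 5:
  append 5 at index 4 → [29, 24, 26, 20, 5] (no swap needed)
Insert 13:
  append 13 at index 5 → [29, 24, 26, 20, 5, 13] (no swap needed)
Insert 11:
  append 11 at index 6 → [29, 24, 26, 20, 5, 13, 11] (no swap needed)
Insert 18:
  append 18 at index 7 → [29, 24, 26, 20, 5, 13, 11, 18] (no swap needed)
Insert 21:
  append 21 at index 8 → [29, 24, 26, 20, 5, 13, 11, 18, 21]
  21 > parent 20 at index 3, swap → [29, 24, 26, 21, 5, 13, 11, 18, 20]
Insert 2:
  append 2 at index 9 → [29, 24, 26, 21, 5, 13, 11, 18, 20, 2] (no swap needed)
Insert 27:
  append 27 at index 10 → [29, 24, 26, 21, 5, 13, 11, 18, 20, 2, 27]
  27 > parent 5 at index 4, swap → [29, 24, 26, 21, 27, 13, 11, 18, 20, 2, 5]
  27 > parent 24 at index 1, swap → [29, 27, 26, 21, 24, 13, 11, 18, 20, 2, 5]
Insert 4:
  append 4 at index 11 → [29, 27, 26, 21, 24, 13, 11, 18, 20, 2, 5, 4] (no swap needed)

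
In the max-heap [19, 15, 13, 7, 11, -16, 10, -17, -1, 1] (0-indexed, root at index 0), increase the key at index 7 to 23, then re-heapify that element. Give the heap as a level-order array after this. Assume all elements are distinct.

[23, 19, 13, 15, 11, -16, 10, 7, -1, 1]

set index 7 from -17 to 23 → [19, 15, 13, 7, 11, -16, 10, 23, -1, 1]
23 > parent 7 at index 3, swap → [19, 15, 13, 23, 11, -16, 10, 7, -1, 1]
23 > parent 15 at index 1, swap → [19, 23, 13, 15, 11, -16, 10, 7, -1, 1]
23 > parent 19 at index 0, swap → [23, 19, 13, 15, 11, -16, 10, 7, -1, 1]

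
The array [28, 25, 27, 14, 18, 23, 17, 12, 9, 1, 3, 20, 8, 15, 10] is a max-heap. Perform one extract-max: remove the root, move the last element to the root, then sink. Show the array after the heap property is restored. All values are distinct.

remove root 28; move last element 10 to root → [10, 25, 27, 14, 18, 23, 17, 12, 9, 1, 3, 20, 8, 15]
10 vs larger child 27 at index 2, swap → [27, 25, 10, 14, 18, 23, 17, 12, 9, 1, 3, 20, 8, 15]
10 vs larger child 23 at index 5, swap → [27, 25, 23, 14, 18, 10, 17, 12, 9, 1, 3, 20, 8, 15]
10 vs larger child 20 at index 11, swap → [27, 25, 23, 14, 18, 20, 17, 12, 9, 1, 3, 10, 8, 15]

[27, 25, 23, 14, 18, 20, 17, 12, 9, 1, 3, 10, 8, 15]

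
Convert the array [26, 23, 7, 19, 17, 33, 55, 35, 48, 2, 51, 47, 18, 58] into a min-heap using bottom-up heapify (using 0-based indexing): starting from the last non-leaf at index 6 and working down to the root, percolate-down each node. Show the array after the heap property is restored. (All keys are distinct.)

[2, 17, 7, 19, 23, 18, 55, 35, 48, 26, 51, 47, 33, 58]

sift down from index 6: already satisfies heap property
sift down from index 5:
  33 vs smaller child 18 at index 12, swap → [26, 23, 7, 19, 17, 18, 55, 35, 48, 2, 51, 47, 33, 58]
sift down from index 4:
  17 vs smaller child 2 at index 9, swap → [26, 23, 7, 19, 2, 18, 55, 35, 48, 17, 51, 47, 33, 58]
sift down from index 3: already satisfies heap property
sift down from index 2: already satisfies heap property
sift down from index 1:
  23 vs smaller child 2 at index 4, swap → [26, 2, 7, 19, 23, 18, 55, 35, 48, 17, 51, 47, 33, 58]
  23 vs smaller child 17 at index 9, swap → [26, 2, 7, 19, 17, 18, 55, 35, 48, 23, 51, 47, 33, 58]
sift down from index 0:
  26 vs smaller child 2 at index 1, swap → [2, 26, 7, 19, 17, 18, 55, 35, 48, 23, 51, 47, 33, 58]
  26 vs smaller child 17 at index 4, swap → [2, 17, 7, 19, 26, 18, 55, 35, 48, 23, 51, 47, 33, 58]
  26 vs smaller child 23 at index 9, swap → [2, 17, 7, 19, 23, 18, 55, 35, 48, 26, 51, 47, 33, 58]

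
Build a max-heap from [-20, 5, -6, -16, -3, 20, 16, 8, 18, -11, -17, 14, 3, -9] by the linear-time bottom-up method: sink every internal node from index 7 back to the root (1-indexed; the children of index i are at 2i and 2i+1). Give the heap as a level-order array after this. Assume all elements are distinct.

sift down from index 7: already satisfies heap property
sift down from index 6: already satisfies heap property
sift down from index 5: already satisfies heap property
sift down from index 4:
  -16 vs larger child 18 at index 9, swap → [-20, 5, -6, 18, -3, 20, 16, 8, -16, -11, -17, 14, 3, -9]
sift down from index 3:
  -6 vs larger child 20 at index 6, swap → [-20, 5, 20, 18, -3, -6, 16, 8, -16, -11, -17, 14, 3, -9]
  -6 vs larger child 14 at index 12, swap → [-20, 5, 20, 18, -3, 14, 16, 8, -16, -11, -17, -6, 3, -9]
sift down from index 2:
  5 vs larger child 18 at index 4, swap → [-20, 18, 20, 5, -3, 14, 16, 8, -16, -11, -17, -6, 3, -9]
  5 vs larger child 8 at index 8, swap → [-20, 18, 20, 8, -3, 14, 16, 5, -16, -11, -17, -6, 3, -9]
sift down from index 1:
  -20 vs larger child 20 at index 3, swap → [20, 18, -20, 8, -3, 14, 16, 5, -16, -11, -17, -6, 3, -9]
  -20 vs larger child 16 at index 7, swap → [20, 18, 16, 8, -3, 14, -20, 5, -16, -11, -17, -6, 3, -9]
  -20 vs only child -9 at index 14, swap → [20, 18, 16, 8, -3, 14, -9, 5, -16, -11, -17, -6, 3, -20]

[20, 18, 16, 8, -3, 14, -9, 5, -16, -11, -17, -6, 3, -20]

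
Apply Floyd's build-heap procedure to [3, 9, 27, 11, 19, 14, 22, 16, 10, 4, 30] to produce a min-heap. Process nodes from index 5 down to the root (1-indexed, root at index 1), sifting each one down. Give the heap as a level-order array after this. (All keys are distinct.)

sift down from index 5:
  19 vs smaller child 4 at index 10, swap → [3, 9, 27, 11, 4, 14, 22, 16, 10, 19, 30]
sift down from index 4:
  11 vs smaller child 10 at index 9, swap → [3, 9, 27, 10, 4, 14, 22, 16, 11, 19, 30]
sift down from index 3:
  27 vs smaller child 14 at index 6, swap → [3, 9, 14, 10, 4, 27, 22, 16, 11, 19, 30]
sift down from index 2:
  9 vs smaller child 4 at index 5, swap → [3, 4, 14, 10, 9, 27, 22, 16, 11, 19, 30]
sift down from index 1: already satisfies heap property

[3, 4, 14, 10, 9, 27, 22, 16, 11, 19, 30]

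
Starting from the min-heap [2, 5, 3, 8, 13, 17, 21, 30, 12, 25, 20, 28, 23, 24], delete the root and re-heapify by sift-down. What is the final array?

[3, 5, 17, 8, 13, 23, 21, 30, 12, 25, 20, 28, 24]

remove root 2; move last element 24 to root → [24, 5, 3, 8, 13, 17, 21, 30, 12, 25, 20, 28, 23]
24 vs smaller child 3 at index 2, swap → [3, 5, 24, 8, 13, 17, 21, 30, 12, 25, 20, 28, 23]
24 vs smaller child 17 at index 5, swap → [3, 5, 17, 8, 13, 24, 21, 30, 12, 25, 20, 28, 23]
24 vs smaller child 23 at index 12, swap → [3, 5, 17, 8, 13, 23, 21, 30, 12, 25, 20, 28, 24]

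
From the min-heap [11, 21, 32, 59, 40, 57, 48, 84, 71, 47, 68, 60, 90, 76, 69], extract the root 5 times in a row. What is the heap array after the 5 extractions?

[48, 59, 57, 60, 68, 90, 76, 84, 71, 69]

extract-min #1 returns 11:
  remove root 11; move last element 69 to root → [69, 21, 32, 59, 40, 57, 48, 84, 71, 47, 68, 60, 90, 76]
  69 vs smaller child 21 at index 1, swap → [21, 69, 32, 59, 40, 57, 48, 84, 71, 47, 68, 60, 90, 76]
  69 vs smaller child 40 at index 4, swap → [21, 40, 32, 59, 69, 57, 48, 84, 71, 47, 68, 60, 90, 76]
  69 vs smaller child 47 at index 9, swap → [21, 40, 32, 59, 47, 57, 48, 84, 71, 69, 68, 60, 90, 76]
extract-min #2 returns 21:
  remove root 21; move last element 76 to root → [76, 40, 32, 59, 47, 57, 48, 84, 71, 69, 68, 60, 90]
  76 vs smaller child 32 at index 2, swap → [32, 40, 76, 59, 47, 57, 48, 84, 71, 69, 68, 60, 90]
  76 vs smaller child 48 at index 6, swap → [32, 40, 48, 59, 47, 57, 76, 84, 71, 69, 68, 60, 90]
extract-min #3 returns 32:
  remove root 32; move last element 90 to root → [90, 40, 48, 59, 47, 57, 76, 84, 71, 69, 68, 60]
  90 vs smaller child 40 at index 1, swap → [40, 90, 48, 59, 47, 57, 76, 84, 71, 69, 68, 60]
  90 vs smaller child 47 at index 4, swap → [40, 47, 48, 59, 90, 57, 76, 84, 71, 69, 68, 60]
  90 vs smaller child 68 at index 10, swap → [40, 47, 48, 59, 68, 57, 76, 84, 71, 69, 90, 60]
extract-min #4 returns 40:
  remove root 40; move last element 60 to root → [60, 47, 48, 59, 68, 57, 76, 84, 71, 69, 90]
  60 vs smaller child 47 at index 1, swap → [47, 60, 48, 59, 68, 57, 76, 84, 71, 69, 90]
  60 vs smaller child 59 at index 3, swap → [47, 59, 48, 60, 68, 57, 76, 84, 71, 69, 90]
extract-min #5 returns 47:
  remove root 47; move last element 90 to root → [90, 59, 48, 60, 68, 57, 76, 84, 71, 69]
  90 vs smaller child 48 at index 2, swap → [48, 59, 90, 60, 68, 57, 76, 84, 71, 69]
  90 vs smaller child 57 at index 5, swap → [48, 59, 57, 60, 68, 90, 76, 84, 71, 69]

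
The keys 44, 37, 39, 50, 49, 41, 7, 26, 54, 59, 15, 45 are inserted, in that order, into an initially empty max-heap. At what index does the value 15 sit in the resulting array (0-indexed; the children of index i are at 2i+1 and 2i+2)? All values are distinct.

10

Insert 44:
  append 44 at index 0 → [44] (no swap needed)
Insert 37:
  append 37 at index 1 → [44, 37] (no swap needed)
Insert 39:
  append 39 at index 2 → [44, 37, 39] (no swap needed)
Insert 50:
  append 50 at index 3 → [44, 37, 39, 50]
  50 > parent 37 at index 1, swap → [44, 50, 39, 37]
  50 > parent 44 at index 0, swap → [50, 44, 39, 37]
Insert 49:
  append 49 at index 4 → [50, 44, 39, 37, 49]
  49 > parent 44 at index 1, swap → [50, 49, 39, 37, 44]
Insert 41:
  append 41 at index 5 → [50, 49, 39, 37, 44, 41]
  41 > parent 39 at index 2, swap → [50, 49, 41, 37, 44, 39]
Insert 7:
  append 7 at index 6 → [50, 49, 41, 37, 44, 39, 7] (no swap needed)
Insert 26:
  append 26 at index 7 → [50, 49, 41, 37, 44, 39, 7, 26] (no swap needed)
Insert 54:
  append 54 at index 8 → [50, 49, 41, 37, 44, 39, 7, 26, 54]
  54 > parent 37 at index 3, swap → [50, 49, 41, 54, 44, 39, 7, 26, 37]
  54 > parent 49 at index 1, swap → [50, 54, 41, 49, 44, 39, 7, 26, 37]
  54 > parent 50 at index 0, swap → [54, 50, 41, 49, 44, 39, 7, 26, 37]
Insert 59:
  append 59 at index 9 → [54, 50, 41, 49, 44, 39, 7, 26, 37, 59]
  59 > parent 44 at index 4, swap → [54, 50, 41, 49, 59, 39, 7, 26, 37, 44]
  59 > parent 50 at index 1, swap → [54, 59, 41, 49, 50, 39, 7, 26, 37, 44]
  59 > parent 54 at index 0, swap → [59, 54, 41, 49, 50, 39, 7, 26, 37, 44]
Insert 15:
  append 15 at index 10 → [59, 54, 41, 49, 50, 39, 7, 26, 37, 44, 15] (no swap needed)
Insert 45:
  append 45 at index 11 → [59, 54, 41, 49, 50, 39, 7, 26, 37, 44, 15, 45]
  45 > parent 39 at index 5, swap → [59, 54, 41, 49, 50, 45, 7, 26, 37, 44, 15, 39]
  45 > parent 41 at index 2, swap → [59, 54, 45, 49, 50, 41, 7, 26, 37, 44, 15, 39]
resulting array: [59, 54, 45, 49, 50, 41, 7, 26, 37, 44, 15, 39]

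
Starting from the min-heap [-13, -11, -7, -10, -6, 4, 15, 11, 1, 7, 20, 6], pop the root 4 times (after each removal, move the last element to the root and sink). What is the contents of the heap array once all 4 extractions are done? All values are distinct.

[-6, 1, 4, 6, 7, 20, 15, 11]

extract-min #1 returns -13:
  remove root -13; move last element 6 to root → [6, -11, -7, -10, -6, 4, 15, 11, 1, 7, 20]
  6 vs smaller child -11 at index 1, swap → [-11, 6, -7, -10, -6, 4, 15, 11, 1, 7, 20]
  6 vs smaller child -10 at index 3, swap → [-11, -10, -7, 6, -6, 4, 15, 11, 1, 7, 20]
  6 vs smaller child 1 at index 8, swap → [-11, -10, -7, 1, -6, 4, 15, 11, 6, 7, 20]
extract-min #2 returns -11:
  remove root -11; move last element 20 to root → [20, -10, -7, 1, -6, 4, 15, 11, 6, 7]
  20 vs smaller child -10 at index 1, swap → [-10, 20, -7, 1, -6, 4, 15, 11, 6, 7]
  20 vs smaller child -6 at index 4, swap → [-10, -6, -7, 1, 20, 4, 15, 11, 6, 7]
  20 vs only child 7 at index 9, swap → [-10, -6, -7, 1, 7, 4, 15, 11, 6, 20]
extract-min #3 returns -10:
  remove root -10; move last element 20 to root → [20, -6, -7, 1, 7, 4, 15, 11, 6]
  20 vs smaller child -7 at index 2, swap → [-7, -6, 20, 1, 7, 4, 15, 11, 6]
  20 vs smaller child 4 at index 5, swap → [-7, -6, 4, 1, 7, 20, 15, 11, 6]
extract-min #4 returns -7:
  remove root -7; move last element 6 to root → [6, -6, 4, 1, 7, 20, 15, 11]
  6 vs smaller child -6 at index 1, swap → [-6, 6, 4, 1, 7, 20, 15, 11]
  6 vs smaller child 1 at index 3, swap → [-6, 1, 4, 6, 7, 20, 15, 11]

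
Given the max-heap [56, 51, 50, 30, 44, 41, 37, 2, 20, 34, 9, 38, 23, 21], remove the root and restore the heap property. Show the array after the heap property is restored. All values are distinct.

[51, 44, 50, 30, 34, 41, 37, 2, 20, 21, 9, 38, 23]

remove root 56; move last element 21 to root → [21, 51, 50, 30, 44, 41, 37, 2, 20, 34, 9, 38, 23]
21 vs larger child 51 at index 1, swap → [51, 21, 50, 30, 44, 41, 37, 2, 20, 34, 9, 38, 23]
21 vs larger child 44 at index 4, swap → [51, 44, 50, 30, 21, 41, 37, 2, 20, 34, 9, 38, 23]
21 vs larger child 34 at index 9, swap → [51, 44, 50, 30, 34, 41, 37, 2, 20, 21, 9, 38, 23]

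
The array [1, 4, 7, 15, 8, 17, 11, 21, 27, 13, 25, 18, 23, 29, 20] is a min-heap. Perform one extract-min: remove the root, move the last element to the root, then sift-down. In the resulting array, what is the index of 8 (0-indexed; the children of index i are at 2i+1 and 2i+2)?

remove root 1; move last element 20 to root → [20, 4, 7, 15, 8, 17, 11, 21, 27, 13, 25, 18, 23, 29]
20 vs smaller child 4 at index 1, swap → [4, 20, 7, 15, 8, 17, 11, 21, 27, 13, 25, 18, 23, 29]
20 vs smaller child 8 at index 4, swap → [4, 8, 7, 15, 20, 17, 11, 21, 27, 13, 25, 18, 23, 29]
20 vs smaller child 13 at index 9, swap → [4, 8, 7, 15, 13, 17, 11, 21, 27, 20, 25, 18, 23, 29]
resulting array: [4, 8, 7, 15, 13, 17, 11, 21, 27, 20, 25, 18, 23, 29]

1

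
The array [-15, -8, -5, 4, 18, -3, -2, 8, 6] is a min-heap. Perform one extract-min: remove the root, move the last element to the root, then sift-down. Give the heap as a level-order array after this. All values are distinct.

[-8, 4, -5, 6, 18, -3, -2, 8]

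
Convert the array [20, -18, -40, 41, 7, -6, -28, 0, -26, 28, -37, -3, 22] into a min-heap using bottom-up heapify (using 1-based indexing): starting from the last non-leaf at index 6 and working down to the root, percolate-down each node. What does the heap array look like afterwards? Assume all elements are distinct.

[-40, -37, -28, -26, -18, -6, 20, 0, 41, 28, 7, -3, 22]

sift down from index 6: already satisfies heap property
sift down from index 5:
  7 vs smaller child -37 at index 11, swap → [20, -18, -40, 41, -37, -6, -28, 0, -26, 28, 7, -3, 22]
sift down from index 4:
  41 vs smaller child -26 at index 9, swap → [20, -18, -40, -26, -37, -6, -28, 0, 41, 28, 7, -3, 22]
sift down from index 3: already satisfies heap property
sift down from index 2:
  -18 vs smaller child -37 at index 5, swap → [20, -37, -40, -26, -18, -6, -28, 0, 41, 28, 7, -3, 22]
sift down from index 1:
  20 vs smaller child -40 at index 3, swap → [-40, -37, 20, -26, -18, -6, -28, 0, 41, 28, 7, -3, 22]
  20 vs smaller child -28 at index 7, swap → [-40, -37, -28, -26, -18, -6, 20, 0, 41, 28, 7, -3, 22]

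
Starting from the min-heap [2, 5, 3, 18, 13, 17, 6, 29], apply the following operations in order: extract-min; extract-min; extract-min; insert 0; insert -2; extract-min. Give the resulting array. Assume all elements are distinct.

[0, 13, 6, 18, 29, 17]

extract-min → returns 2:
  remove root 2; move last element 29 to root → [29, 5, 3, 18, 13, 17, 6]
  29 vs smaller child 3 at index 2, swap → [3, 5, 29, 18, 13, 17, 6]
  29 vs smaller child 6 at index 6, swap → [3, 5, 6, 18, 13, 17, 29]
extract-min → returns 3:
  remove root 3; move last element 29 to root → [29, 5, 6, 18, 13, 17]
  29 vs smaller child 5 at index 1, swap → [5, 29, 6, 18, 13, 17]
  29 vs smaller child 13 at index 4, swap → [5, 13, 6, 18, 29, 17]
extract-min → returns 5:
  remove root 5; move last element 17 to root → [17, 13, 6, 18, 29]
  17 vs smaller child 6 at index 2, swap → [6, 13, 17, 18, 29]
insert 0:
  append 0 at index 5 → [6, 13, 17, 18, 29, 0]
  0 < parent 17 at index 2, swap → [6, 13, 0, 18, 29, 17]
  0 < parent 6 at index 0, swap → [0, 13, 6, 18, 29, 17]
insert -2:
  append -2 at index 6 → [0, 13, 6, 18, 29, 17, -2]
  -2 < parent 6 at index 2, swap → [0, 13, -2, 18, 29, 17, 6]
  -2 < parent 0 at index 0, swap → [-2, 13, 0, 18, 29, 17, 6]
extract-min → returns -2:
  remove root -2; move last element 6 to root → [6, 13, 0, 18, 29, 17]
  6 vs smaller child 0 at index 2, swap → [0, 13, 6, 18, 29, 17]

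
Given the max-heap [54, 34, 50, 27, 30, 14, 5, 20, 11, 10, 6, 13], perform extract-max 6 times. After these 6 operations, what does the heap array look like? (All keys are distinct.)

extract-max #1 returns 54:
  remove root 54; move last element 13 to root → [13, 34, 50, 27, 30, 14, 5, 20, 11, 10, 6]
  13 vs larger child 50 at index 2, swap → [50, 34, 13, 27, 30, 14, 5, 20, 11, 10, 6]
  13 vs larger child 14 at index 5, swap → [50, 34, 14, 27, 30, 13, 5, 20, 11, 10, 6]
extract-max #2 returns 50:
  remove root 50; move last element 6 to root → [6, 34, 14, 27, 30, 13, 5, 20, 11, 10]
  6 vs larger child 34 at index 1, swap → [34, 6, 14, 27, 30, 13, 5, 20, 11, 10]
  6 vs larger child 30 at index 4, swap → [34, 30, 14, 27, 6, 13, 5, 20, 11, 10]
  6 vs only child 10 at index 9, swap → [34, 30, 14, 27, 10, 13, 5, 20, 11, 6]
extract-max #3 returns 34:
  remove root 34; move last element 6 to root → [6, 30, 14, 27, 10, 13, 5, 20, 11]
  6 vs larger child 30 at index 1, swap → [30, 6, 14, 27, 10, 13, 5, 20, 11]
  6 vs larger child 27 at index 3, swap → [30, 27, 14, 6, 10, 13, 5, 20, 11]
  6 vs larger child 20 at index 7, swap → [30, 27, 14, 20, 10, 13, 5, 6, 11]
extract-max #4 returns 30:
  remove root 30; move last element 11 to root → [11, 27, 14, 20, 10, 13, 5, 6]
  11 vs larger child 27 at index 1, swap → [27, 11, 14, 20, 10, 13, 5, 6]
  11 vs larger child 20 at index 3, swap → [27, 20, 14, 11, 10, 13, 5, 6]
extract-max #5 returns 27:
  remove root 27; move last element 6 to root → [6, 20, 14, 11, 10, 13, 5]
  6 vs larger child 20 at index 1, swap → [20, 6, 14, 11, 10, 13, 5]
  6 vs larger child 11 at index 3, swap → [20, 11, 14, 6, 10, 13, 5]
extract-max #6 returns 20:
  remove root 20; move last element 5 to root → [5, 11, 14, 6, 10, 13]
  5 vs larger child 14 at index 2, swap → [14, 11, 5, 6, 10, 13]
  5 vs only child 13 at index 5, swap → [14, 11, 13, 6, 10, 5]

[14, 11, 13, 6, 10, 5]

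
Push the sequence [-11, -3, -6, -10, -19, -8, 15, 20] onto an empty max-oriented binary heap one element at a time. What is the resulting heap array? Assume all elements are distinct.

[20, 15, -3, -10, -19, -8, -6, -11]

Insert -11:
  append -11 at index 0 → [-11] (no swap needed)
Insert -3:
  append -3 at index 1 → [-11, -3]
  -3 > parent -11 at index 0, swap → [-3, -11]
Insert -6:
  append -6 at index 2 → [-3, -11, -6] (no swap needed)
Insert -10:
  append -10 at index 3 → [-3, -11, -6, -10]
  -10 > parent -11 at index 1, swap → [-3, -10, -6, -11]
Insert -19:
  append -19 at index 4 → [-3, -10, -6, -11, -19] (no swap needed)
Insert -8:
  append -8 at index 5 → [-3, -10, -6, -11, -19, -8] (no swap needed)
Insert 15:
  append 15 at index 6 → [-3, -10, -6, -11, -19, -8, 15]
  15 > parent -6 at index 2, swap → [-3, -10, 15, -11, -19, -8, -6]
  15 > parent -3 at index 0, swap → [15, -10, -3, -11, -19, -8, -6]
Insert 20:
  append 20 at index 7 → [15, -10, -3, -11, -19, -8, -6, 20]
  20 > parent -11 at index 3, swap → [15, -10, -3, 20, -19, -8, -6, -11]
  20 > parent -10 at index 1, swap → [15, 20, -3, -10, -19, -8, -6, -11]
  20 > parent 15 at index 0, swap → [20, 15, -3, -10, -19, -8, -6, -11]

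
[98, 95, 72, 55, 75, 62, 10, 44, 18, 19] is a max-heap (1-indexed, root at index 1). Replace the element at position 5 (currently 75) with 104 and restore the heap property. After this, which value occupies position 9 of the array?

set index 5 from 75 to 104 → [98, 95, 72, 55, 104, 62, 10, 44, 18, 19]
104 > parent 95 at index 2, swap → [98, 104, 72, 55, 95, 62, 10, 44, 18, 19]
104 > parent 98 at index 1, swap → [104, 98, 72, 55, 95, 62, 10, 44, 18, 19]
resulting array: [104, 98, 72, 55, 95, 62, 10, 44, 18, 19]

18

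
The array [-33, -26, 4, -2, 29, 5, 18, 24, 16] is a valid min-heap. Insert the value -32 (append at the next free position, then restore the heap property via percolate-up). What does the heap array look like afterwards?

[-33, -32, 4, -2, -26, 5, 18, 24, 16, 29]

append -32 at index 9 → [-33, -26, 4, -2, 29, 5, 18, 24, 16, -32]
-32 < parent 29 at index 4, swap → [-33, -26, 4, -2, -32, 5, 18, 24, 16, 29]
-32 < parent -26 at index 1, swap → [-33, -32, 4, -2, -26, 5, 18, 24, 16, 29]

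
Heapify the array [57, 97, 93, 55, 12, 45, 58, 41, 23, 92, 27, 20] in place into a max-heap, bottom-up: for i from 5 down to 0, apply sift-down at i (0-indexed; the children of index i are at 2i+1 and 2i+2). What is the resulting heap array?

sift down from index 5: already satisfies heap property
sift down from index 4:
  12 vs larger child 92 at index 9, swap → [57, 97, 93, 55, 92, 45, 58, 41, 23, 12, 27, 20]
sift down from index 3: already satisfies heap property
sift down from index 2: already satisfies heap property
sift down from index 1: already satisfies heap property
sift down from index 0:
  57 vs larger child 97 at index 1, swap → [97, 57, 93, 55, 92, 45, 58, 41, 23, 12, 27, 20]
  57 vs larger child 92 at index 4, swap → [97, 92, 93, 55, 57, 45, 58, 41, 23, 12, 27, 20]

[97, 92, 93, 55, 57, 45, 58, 41, 23, 12, 27, 20]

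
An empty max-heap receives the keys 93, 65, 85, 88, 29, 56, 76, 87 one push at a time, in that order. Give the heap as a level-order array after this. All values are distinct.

Insert 93:
  append 93 at index 0 → [93] (no swap needed)
Insert 65:
  append 65 at index 1 → [93, 65] (no swap needed)
Insert 85:
  append 85 at index 2 → [93, 65, 85] (no swap needed)
Insert 88:
  append 88 at index 3 → [93, 65, 85, 88]
  88 > parent 65 at index 1, swap → [93, 88, 85, 65]
Insert 29:
  append 29 at index 4 → [93, 88, 85, 65, 29] (no swap needed)
Insert 56:
  append 56 at index 5 → [93, 88, 85, 65, 29, 56] (no swap needed)
Insert 76:
  append 76 at index 6 → [93, 88, 85, 65, 29, 56, 76] (no swap needed)
Insert 87:
  append 87 at index 7 → [93, 88, 85, 65, 29, 56, 76, 87]
  87 > parent 65 at index 3, swap → [93, 88, 85, 87, 29, 56, 76, 65]

[93, 88, 85, 87, 29, 56, 76, 65]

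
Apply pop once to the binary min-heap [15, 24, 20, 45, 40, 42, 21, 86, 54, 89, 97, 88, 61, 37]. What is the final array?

[20, 24, 21, 45, 40, 42, 37, 86, 54, 89, 97, 88, 61]

remove root 15; move last element 37 to root → [37, 24, 20, 45, 40, 42, 21, 86, 54, 89, 97, 88, 61]
37 vs smaller child 20 at index 2, swap → [20, 24, 37, 45, 40, 42, 21, 86, 54, 89, 97, 88, 61]
37 vs smaller child 21 at index 6, swap → [20, 24, 21, 45, 40, 42, 37, 86, 54, 89, 97, 88, 61]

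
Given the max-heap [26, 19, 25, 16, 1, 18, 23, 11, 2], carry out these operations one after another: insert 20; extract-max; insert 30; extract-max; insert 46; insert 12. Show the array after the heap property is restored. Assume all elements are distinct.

[46, 25, 23, 16, 20, 18, 1, 11, 2, 19, 12]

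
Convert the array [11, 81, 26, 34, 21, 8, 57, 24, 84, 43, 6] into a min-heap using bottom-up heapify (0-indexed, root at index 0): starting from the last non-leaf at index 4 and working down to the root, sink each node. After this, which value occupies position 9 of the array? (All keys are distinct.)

43

sift down from index 4:
  21 vs smaller child 6 at index 10, swap → [11, 81, 26, 34, 6, 8, 57, 24, 84, 43, 21]
sift down from index 3:
  34 vs smaller child 24 at index 7, swap → [11, 81, 26, 24, 6, 8, 57, 34, 84, 43, 21]
sift down from index 2:
  26 vs smaller child 8 at index 5, swap → [11, 81, 8, 24, 6, 26, 57, 34, 84, 43, 21]
sift down from index 1:
  81 vs smaller child 6 at index 4, swap → [11, 6, 8, 24, 81, 26, 57, 34, 84, 43, 21]
  81 vs smaller child 21 at index 10, swap → [11, 6, 8, 24, 21, 26, 57, 34, 84, 43, 81]
sift down from index 0:
  11 vs smaller child 6 at index 1, swap → [6, 11, 8, 24, 21, 26, 57, 34, 84, 43, 81]
resulting array: [6, 11, 8, 24, 21, 26, 57, 34, 84, 43, 81]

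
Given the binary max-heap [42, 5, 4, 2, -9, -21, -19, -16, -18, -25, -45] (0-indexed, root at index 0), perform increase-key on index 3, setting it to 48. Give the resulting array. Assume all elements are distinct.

set index 3 from 2 to 48 → [42, 5, 4, 48, -9, -21, -19, -16, -18, -25, -45]
48 > parent 5 at index 1, swap → [42, 48, 4, 5, -9, -21, -19, -16, -18, -25, -45]
48 > parent 42 at index 0, swap → [48, 42, 4, 5, -9, -21, -19, -16, -18, -25, -45]

[48, 42, 4, 5, -9, -21, -19, -16, -18, -25, -45]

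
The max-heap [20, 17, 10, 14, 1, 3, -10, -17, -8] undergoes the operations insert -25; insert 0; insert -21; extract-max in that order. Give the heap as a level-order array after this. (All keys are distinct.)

insert -25:
  append -25 at index 9 → [20, 17, 10, 14, 1, 3, -10, -17, -8, -25] (no swap needed)
insert 0:
  append 0 at index 10 → [20, 17, 10, 14, 1, 3, -10, -17, -8, -25, 0] (no swap needed)
insert -21:
  append -21 at index 11 → [20, 17, 10, 14, 1, 3, -10, -17, -8, -25, 0, -21] (no swap needed)
extract-max → returns 20:
  remove root 20; move last element -21 to root → [-21, 17, 10, 14, 1, 3, -10, -17, -8, -25, 0]
  -21 vs larger child 17 at index 1, swap → [17, -21, 10, 14, 1, 3, -10, -17, -8, -25, 0]
  -21 vs larger child 14 at index 3, swap → [17, 14, 10, -21, 1, 3, -10, -17, -8, -25, 0]
  -21 vs larger child -8 at index 8, swap → [17, 14, 10, -8, 1, 3, -10, -17, -21, -25, 0]

[17, 14, 10, -8, 1, 3, -10, -17, -21, -25, 0]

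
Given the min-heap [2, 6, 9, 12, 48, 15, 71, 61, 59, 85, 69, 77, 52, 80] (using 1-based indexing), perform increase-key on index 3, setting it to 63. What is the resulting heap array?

[2, 6, 15, 12, 48, 52, 71, 61, 59, 85, 69, 77, 63, 80]

set index 3 from 9 to 63 → [2, 6, 63, 12, 48, 15, 71, 61, 59, 85, 69, 77, 52, 80]
63 vs smaller child 15 at index 6, swap → [2, 6, 15, 12, 48, 63, 71, 61, 59, 85, 69, 77, 52, 80]
63 vs smaller child 52 at index 13, swap → [2, 6, 15, 12, 48, 52, 71, 61, 59, 85, 69, 77, 63, 80]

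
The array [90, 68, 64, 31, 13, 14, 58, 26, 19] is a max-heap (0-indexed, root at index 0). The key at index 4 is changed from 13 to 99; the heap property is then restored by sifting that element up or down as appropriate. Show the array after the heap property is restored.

[99, 90, 64, 31, 68, 14, 58, 26, 19]

set index 4 from 13 to 99 → [90, 68, 64, 31, 99, 14, 58, 26, 19]
99 > parent 68 at index 1, swap → [90, 99, 64, 31, 68, 14, 58, 26, 19]
99 > parent 90 at index 0, swap → [99, 90, 64, 31, 68, 14, 58, 26, 19]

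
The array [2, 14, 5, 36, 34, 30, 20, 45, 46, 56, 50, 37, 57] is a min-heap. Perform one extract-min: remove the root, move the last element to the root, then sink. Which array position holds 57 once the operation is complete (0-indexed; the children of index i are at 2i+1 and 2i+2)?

6

remove root 2; move last element 57 to root → [57, 14, 5, 36, 34, 30, 20, 45, 46, 56, 50, 37]
57 vs smaller child 5 at index 2, swap → [5, 14, 57, 36, 34, 30, 20, 45, 46, 56, 50, 37]
57 vs smaller child 20 at index 6, swap → [5, 14, 20, 36, 34, 30, 57, 45, 46, 56, 50, 37]
resulting array: [5, 14, 20, 36, 34, 30, 57, 45, 46, 56, 50, 37]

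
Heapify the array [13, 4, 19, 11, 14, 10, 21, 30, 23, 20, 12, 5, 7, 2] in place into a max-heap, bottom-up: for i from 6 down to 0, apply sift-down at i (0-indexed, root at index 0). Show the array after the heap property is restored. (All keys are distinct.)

[30, 23, 21, 13, 20, 10, 19, 11, 4, 14, 12, 5, 7, 2]

sift down from index 6: already satisfies heap property
sift down from index 5: already satisfies heap property
sift down from index 4:
  14 vs larger child 20 at index 9, swap → [13, 4, 19, 11, 20, 10, 21, 30, 23, 14, 12, 5, 7, 2]
sift down from index 3:
  11 vs larger child 30 at index 7, swap → [13, 4, 19, 30, 20, 10, 21, 11, 23, 14, 12, 5, 7, 2]
sift down from index 2:
  19 vs larger child 21 at index 6, swap → [13, 4, 21, 30, 20, 10, 19, 11, 23, 14, 12, 5, 7, 2]
sift down from index 1:
  4 vs larger child 30 at index 3, swap → [13, 30, 21, 4, 20, 10, 19, 11, 23, 14, 12, 5, 7, 2]
  4 vs larger child 23 at index 8, swap → [13, 30, 21, 23, 20, 10, 19, 11, 4, 14, 12, 5, 7, 2]
sift down from index 0:
  13 vs larger child 30 at index 1, swap → [30, 13, 21, 23, 20, 10, 19, 11, 4, 14, 12, 5, 7, 2]
  13 vs larger child 23 at index 3, swap → [30, 23, 21, 13, 20, 10, 19, 11, 4, 14, 12, 5, 7, 2]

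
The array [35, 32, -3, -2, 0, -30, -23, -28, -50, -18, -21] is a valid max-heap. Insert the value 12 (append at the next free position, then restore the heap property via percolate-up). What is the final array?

[35, 32, 12, -2, 0, -3, -23, -28, -50, -18, -21, -30]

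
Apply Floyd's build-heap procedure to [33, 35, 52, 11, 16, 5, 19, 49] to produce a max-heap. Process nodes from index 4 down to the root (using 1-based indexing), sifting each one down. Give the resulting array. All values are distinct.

[52, 49, 33, 35, 16, 5, 19, 11]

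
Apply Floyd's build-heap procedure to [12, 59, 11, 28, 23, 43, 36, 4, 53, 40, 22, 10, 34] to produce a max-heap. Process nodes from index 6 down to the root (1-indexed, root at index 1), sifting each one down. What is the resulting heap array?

[59, 53, 43, 28, 40, 34, 36, 4, 12, 23, 22, 10, 11]

sift down from index 6: already satisfies heap property
sift down from index 5:
  23 vs larger child 40 at index 10, swap → [12, 59, 11, 28, 40, 43, 36, 4, 53, 23, 22, 10, 34]
sift down from index 4:
  28 vs larger child 53 at index 9, swap → [12, 59, 11, 53, 40, 43, 36, 4, 28, 23, 22, 10, 34]
sift down from index 3:
  11 vs larger child 43 at index 6, swap → [12, 59, 43, 53, 40, 11, 36, 4, 28, 23, 22, 10, 34]
  11 vs larger child 34 at index 13, swap → [12, 59, 43, 53, 40, 34, 36, 4, 28, 23, 22, 10, 11]
sift down from index 2: already satisfies heap property
sift down from index 1:
  12 vs larger child 59 at index 2, swap → [59, 12, 43, 53, 40, 34, 36, 4, 28, 23, 22, 10, 11]
  12 vs larger child 53 at index 4, swap → [59, 53, 43, 12, 40, 34, 36, 4, 28, 23, 22, 10, 11]
  12 vs larger child 28 at index 9, swap → [59, 53, 43, 28, 40, 34, 36, 4, 12, 23, 22, 10, 11]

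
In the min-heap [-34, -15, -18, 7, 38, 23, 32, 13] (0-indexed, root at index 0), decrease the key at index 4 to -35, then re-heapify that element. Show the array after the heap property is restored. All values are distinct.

[-35, -34, -18, 7, -15, 23, 32, 13]

set index 4 from 38 to -35 → [-34, -15, -18, 7, -35, 23, 32, 13]
-35 < parent -15 at index 1, swap → [-34, -35, -18, 7, -15, 23, 32, 13]
-35 < parent -34 at index 0, swap → [-35, -34, -18, 7, -15, 23, 32, 13]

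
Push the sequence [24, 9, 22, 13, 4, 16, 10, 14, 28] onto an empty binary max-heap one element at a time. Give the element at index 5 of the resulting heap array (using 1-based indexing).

4

Insert 24:
  append 24 at index 1 → [24] (no swap needed)
Insert 9:
  append 9 at index 2 → [24, 9] (no swap needed)
Insert 22:
  append 22 at index 3 → [24, 9, 22] (no swap needed)
Insert 13:
  append 13 at index 4 → [24, 9, 22, 13]
  13 > parent 9 at index 2, swap → [24, 13, 22, 9]
Insert 4:
  append 4 at index 5 → [24, 13, 22, 9, 4] (no swap needed)
Insert 16:
  append 16 at index 6 → [24, 13, 22, 9, 4, 16] (no swap needed)
Insert 10:
  append 10 at index 7 → [24, 13, 22, 9, 4, 16, 10] (no swap needed)
Insert 14:
  append 14 at index 8 → [24, 13, 22, 9, 4, 16, 10, 14]
  14 > parent 9 at index 4, swap → [24, 13, 22, 14, 4, 16, 10, 9]
  14 > parent 13 at index 2, swap → [24, 14, 22, 13, 4, 16, 10, 9]
Insert 28:
  append 28 at index 9 → [24, 14, 22, 13, 4, 16, 10, 9, 28]
  28 > parent 13 at index 4, swap → [24, 14, 22, 28, 4, 16, 10, 9, 13]
  28 > parent 14 at index 2, swap → [24, 28, 22, 14, 4, 16, 10, 9, 13]
  28 > parent 24 at index 1, swap → [28, 24, 22, 14, 4, 16, 10, 9, 13]
resulting array: [28, 24, 22, 14, 4, 16, 10, 9, 13]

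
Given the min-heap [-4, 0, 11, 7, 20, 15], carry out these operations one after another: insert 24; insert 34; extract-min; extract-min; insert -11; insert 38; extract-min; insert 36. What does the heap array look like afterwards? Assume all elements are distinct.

insert 24:
  append 24 at index 6 → [-4, 0, 11, 7, 20, 15, 24] (no swap needed)
insert 34:
  append 34 at index 7 → [-4, 0, 11, 7, 20, 15, 24, 34] (no swap needed)
extract-min → returns -4:
  remove root -4; move last element 34 to root → [34, 0, 11, 7, 20, 15, 24]
  34 vs smaller child 0 at index 1, swap → [0, 34, 11, 7, 20, 15, 24]
  34 vs smaller child 7 at index 3, swap → [0, 7, 11, 34, 20, 15, 24]
extract-min → returns 0:
  remove root 0; move last element 24 to root → [24, 7, 11, 34, 20, 15]
  24 vs smaller child 7 at index 1, swap → [7, 24, 11, 34, 20, 15]
  24 vs smaller child 20 at index 4, swap → [7, 20, 11, 34, 24, 15]
insert -11:
  append -11 at index 6 → [7, 20, 11, 34, 24, 15, -11]
  -11 < parent 11 at index 2, swap → [7, 20, -11, 34, 24, 15, 11]
  -11 < parent 7 at index 0, swap → [-11, 20, 7, 34, 24, 15, 11]
insert 38:
  append 38 at index 7 → [-11, 20, 7, 34, 24, 15, 11, 38] (no swap needed)
extract-min → returns -11:
  remove root -11; move last element 38 to root → [38, 20, 7, 34, 24, 15, 11]
  38 vs smaller child 7 at index 2, swap → [7, 20, 38, 34, 24, 15, 11]
  38 vs smaller child 11 at index 6, swap → [7, 20, 11, 34, 24, 15, 38]
insert 36:
  append 36 at index 7 → [7, 20, 11, 34, 24, 15, 38, 36] (no swap needed)

[7, 20, 11, 34, 24, 15, 38, 36]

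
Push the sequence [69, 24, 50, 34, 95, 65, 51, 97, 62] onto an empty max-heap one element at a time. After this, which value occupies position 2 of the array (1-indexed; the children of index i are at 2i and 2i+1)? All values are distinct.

95

Insert 69:
  append 69 at index 1 → [69] (no swap needed)
Insert 24:
  append 24 at index 2 → [69, 24] (no swap needed)
Insert 50:
  append 50 at index 3 → [69, 24, 50] (no swap needed)
Insert 34:
  append 34 at index 4 → [69, 24, 50, 34]
  34 > parent 24 at index 2, swap → [69, 34, 50, 24]
Insert 95:
  append 95 at index 5 → [69, 34, 50, 24, 95]
  95 > parent 34 at index 2, swap → [69, 95, 50, 24, 34]
  95 > parent 69 at index 1, swap → [95, 69, 50, 24, 34]
Insert 65:
  append 65 at index 6 → [95, 69, 50, 24, 34, 65]
  65 > parent 50 at index 3, swap → [95, 69, 65, 24, 34, 50]
Insert 51:
  append 51 at index 7 → [95, 69, 65, 24, 34, 50, 51] (no swap needed)
Insert 97:
  append 97 at index 8 → [95, 69, 65, 24, 34, 50, 51, 97]
  97 > parent 24 at index 4, swap → [95, 69, 65, 97, 34, 50, 51, 24]
  97 > parent 69 at index 2, swap → [95, 97, 65, 69, 34, 50, 51, 24]
  97 > parent 95 at index 1, swap → [97, 95, 65, 69, 34, 50, 51, 24]
Insert 62:
  append 62 at index 9 → [97, 95, 65, 69, 34, 50, 51, 24, 62] (no swap needed)
resulting array: [97, 95, 65, 69, 34, 50, 51, 24, 62]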